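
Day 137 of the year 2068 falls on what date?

May 16, 2068

January has 31 days (137 − 31 = 106 remain).
February has 29 days (106 − 29 = 77 remain).
March has 31 days (77 − 31 = 46 remain).
April has 30 days (46 − 30 = 16 remain).
16 into May → May 16.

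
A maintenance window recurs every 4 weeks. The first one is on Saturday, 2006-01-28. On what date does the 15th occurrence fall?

2007-02-24

The 15th occurrence is 14 intervals after the first: 14 × 28 = 392 days after 2006-01-28.
January has 31 days — 3 days to the end of January leaves 389.
February has 28 days (361 left).
March has 31 days (330 left).
April has 30 days (300 left).
May has 31 days (269 left).
June has 30 days (239 left).
July has 31 days (208 left).
August has 31 days (177 left).
September has 30 days (147 left).
October has 31 days (116 left).
November has 30 days (86 left).
December has 31 days (55 left).
January has 31 days (24 left).
24 days into February → 2007-02-24.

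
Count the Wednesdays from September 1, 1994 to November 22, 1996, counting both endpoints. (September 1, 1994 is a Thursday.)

116

September 1, 1994 is a Thursday; the first Wednesday on or after it is September 7, 1994 (6 days later).
From September 7, 1994 to November 22, 1996: 115 + 365 + 327 = 807 days (rest of 1994, 1995, to November 22, 1996 in 1996).
807 ÷ 7 = 115 full weeks with remainder 2, so 115 more Wednesdays after the first → 116.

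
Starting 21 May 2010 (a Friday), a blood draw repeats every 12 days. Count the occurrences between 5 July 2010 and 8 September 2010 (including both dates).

Occurrences land 12·i days after 21 May 2010 for i = 0, 1, 2, …
5 July 2010 is 45 days after the start; 45 ÷ 12 = 3 remainder 9; since the remainder is 9, round up to i = 4. First occurrence in the window: #5 on 8 July 2010 (4×12 = 48 days in).
8 September 2010 is 110 days after the start; 110 ÷ 12 = 9 remainder 2. Last occurrence in the window: #10 on 6 September 2010.
Occurrences #5 through #10: 6 in total.

6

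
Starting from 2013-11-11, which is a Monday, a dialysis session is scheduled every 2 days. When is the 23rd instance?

2013-12-25

The 23rd occurrence is 22 intervals after the first: 22 × 2 = 44 days after 2013-11-11.
November has 30 days — 19 days to the end of November leaves 25.
25 days into December → 2013-12-25.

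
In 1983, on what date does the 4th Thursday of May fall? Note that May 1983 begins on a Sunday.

May 1983 begins on a Sunday, so the first Thursday is May 5 (4 days later).
The 4th Thursday is 3 weeks later: 5 + 21 = 26.

1983-05-26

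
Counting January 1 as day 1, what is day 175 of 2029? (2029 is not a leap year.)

January has 31 days (175 − 31 = 144 remain).
February has 28 days (144 − 28 = 116 remain).
March has 31 days (116 − 31 = 85 remain).
April has 30 days (85 − 30 = 55 remain).
May has 31 days (55 − 31 = 24 remain).
24 into June → June 24.

June 24, 2029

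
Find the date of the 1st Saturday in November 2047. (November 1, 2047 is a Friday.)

November 2, 2047

November 2047 begins on a Friday, so the first Saturday is November 2 (1 day later).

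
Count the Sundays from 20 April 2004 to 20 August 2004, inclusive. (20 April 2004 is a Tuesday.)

17

20 April 2004 is a Tuesday; the first Sunday on or after it is 25 April 2004 (5 days later).
From 25 April 2004 to 20 August 2004: 5 + 31 + 30 + 31 + 20 = 117 days (rest of April, May, June, July, August).
117 ÷ 7 = 16 full weeks with remainder 5, so 16 more Sundays after the first → 17.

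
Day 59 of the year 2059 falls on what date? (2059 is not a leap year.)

February 28, 2059

January has 31 days (59 − 31 = 28 remain).
28 into February → February 28.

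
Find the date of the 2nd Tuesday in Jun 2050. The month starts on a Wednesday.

Jun 14, 2050

Jun 2050 begins on a Wednesday, so the first Tuesday is Jun 7 (6 days later).
The 2nd Tuesday is 1 weeks later: 7 + 7 = 14.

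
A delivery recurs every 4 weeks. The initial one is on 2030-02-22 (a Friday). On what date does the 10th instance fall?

2030-11-01

The 10th occurrence is 9 intervals after the first: 9 × 28 = 252 days after 2030-02-22.
February has 28 days — 6 days to the end of February leaves 246.
March has 31 days (215 left).
April has 30 days (185 left).
May has 31 days (154 left).
June has 30 days (124 left).
July has 31 days (93 left).
August has 31 days (62 left).
September has 30 days (32 left).
October has 31 days (1 left).
1 day into November → 2030-11-01.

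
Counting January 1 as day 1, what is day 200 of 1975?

Jan has 31 days (200 − 31 = 169 remain).
Feb has 28 days (169 − 28 = 141 remain).
Mar has 31 days (141 − 31 = 110 remain).
Apr has 30 days (110 − 30 = 80 remain).
May has 31 days (80 − 31 = 49 remain).
Jun has 30 days (49 − 30 = 19 remain).
19 into Jul → Jul 19.

Jul 19, 1975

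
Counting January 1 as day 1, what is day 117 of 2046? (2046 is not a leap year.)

January has 31 days (117 − 31 = 86 remain).
February has 28 days (86 − 28 = 58 remain).
March has 31 days (58 − 31 = 27 remain).
27 into April → April 27.

27 April 2046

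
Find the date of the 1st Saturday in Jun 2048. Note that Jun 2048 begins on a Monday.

Jun 6, 2048

Jun 2048 begins on a Monday, so the first Saturday is Jun 6 (5 days later).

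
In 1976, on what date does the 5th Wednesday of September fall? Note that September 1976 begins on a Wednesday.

September 1976 begins on a Wednesday, so the first Wednesday is September 1.
The 5th Wednesday is 4 weeks later: 1 + 28 = 29.

September 29, 1976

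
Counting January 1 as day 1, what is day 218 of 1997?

January has 31 days (218 − 31 = 187 remain).
February has 28 days (187 − 28 = 159 remain).
March has 31 days (159 − 31 = 128 remain).
April has 30 days (128 − 30 = 98 remain).
May has 31 days (98 − 31 = 67 remain).
June has 30 days (67 − 30 = 37 remain).
July has 31 days (37 − 31 = 6 remain).
6 into August → August 6.

6 August 1997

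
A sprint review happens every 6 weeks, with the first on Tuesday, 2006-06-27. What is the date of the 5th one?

The 5th occurrence is 4 intervals after the first: 4 × 42 = 168 days after 2006-06-27.
June has 30 days — 3 days to the end of June leaves 165.
July has 31 days (134 left).
August has 31 days (103 left).
September has 30 days (73 left).
October has 31 days (42 left).
November has 30 days (12 left).
12 days into December → 2006-12-12.

2006-12-12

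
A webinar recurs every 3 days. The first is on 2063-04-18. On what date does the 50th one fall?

The 50th occurrence is 49 intervals after the first: 49 × 3 = 147 days after 2063-04-18.
April has 30 days — 12 days to the end of April leaves 135.
May has 31 days (104 left).
June has 30 days (74 left).
July has 31 days (43 left).
August has 31 days (12 left).
12 days into September → 2063-09-12.

2063-09-12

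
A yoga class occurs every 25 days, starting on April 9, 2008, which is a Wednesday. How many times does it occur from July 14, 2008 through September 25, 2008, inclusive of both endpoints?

3

Occurrences land 25·i days after April 9, 2008 for i = 0, 1, 2, …
July 14, 2008 is 96 days after the start; 96 ÷ 25 = 3 remainder 21; since the remainder is 21, round up to i = 4. First occurrence in the window: #5 on July 18, 2008 (4×25 = 100 days in).
September 25, 2008 is 169 days after the start; 169 ÷ 25 = 6 remainder 19. Last occurrence in the window: #7 on September 6, 2008.
Occurrences #5 through #7: 3 in total.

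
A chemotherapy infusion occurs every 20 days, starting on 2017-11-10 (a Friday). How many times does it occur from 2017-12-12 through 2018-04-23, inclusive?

7

Occurrences land 20·i days after 2017-11-10 for i = 0, 1, 2, …
2017-12-12 is 32 days after the start; 32 ÷ 20 = 1 remainder 12; since the remainder is 12, round up to i = 2. First occurrence in the window: #3 on 2017-12-20 (2×20 = 40 days in).
2018-04-23 is 164 days after the start; 164 ÷ 20 = 8 remainder 4. Last occurrence in the window: #9 on 2018-04-19.
Occurrences #3 through #9: 7 in total.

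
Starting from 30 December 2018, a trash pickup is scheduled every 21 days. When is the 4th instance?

3 March 2019

The 4th occurrence is 3 intervals after the first: 3 × 21 = 63 days after 30 December 2018.
December has 31 days — 1 day to the end of December leaves 62.
January has 31 days (31 left).
February has 28 days (3 left).
3 days into March → 3 March 2019.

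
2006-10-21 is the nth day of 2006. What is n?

294

Days in months before October: 31 + 28 + 31 + 30 + 31 + 30 + 31 + 31 + 30 = 273.
Plus 21 days into October → day 294.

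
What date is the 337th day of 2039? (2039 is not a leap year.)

Dec 3, 2039

Jan has 31 days (337 − 31 = 306 remain).
Feb has 28 days (306 − 28 = 278 remain).
Mar has 31 days (278 − 31 = 247 remain).
Apr has 30 days (247 − 30 = 217 remain).
May has 31 days (217 − 31 = 186 remain).
Jun has 30 days (186 − 30 = 156 remain).
Jul has 31 days (156 − 31 = 125 remain).
Aug has 31 days (125 − 31 = 94 remain).
Sep has 30 days (94 − 30 = 64 remain).
Oct has 31 days (64 − 31 = 33 remain).
Nov has 30 days (33 − 30 = 3 remain).
3 into Dec → Dec 3.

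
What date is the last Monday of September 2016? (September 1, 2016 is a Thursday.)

2016-09-26

September 2016 begins on a Thursday, so the first Monday is September 5 (4 days later).
September 2016 has 30 days. Adding weeks: 5, 12, 19, 26 — the last one ≤ 30 is the 26th.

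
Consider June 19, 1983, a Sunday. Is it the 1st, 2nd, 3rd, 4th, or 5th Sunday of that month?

3rd

Day 19 falls in week ⌈19/7⌉ of the month.
Days 1–7 hold the 1st Sunday, 8–14 the 2nd, 15–21 the 3rd, 22–28 the 4th, 29–31 the 5th.
19 is in the range for the 3rd.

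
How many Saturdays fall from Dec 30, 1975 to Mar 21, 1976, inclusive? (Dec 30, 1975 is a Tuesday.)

12

Dec 30, 1975 is a Tuesday; the first Saturday on or after it is Jan 3, 1976 (4 days later).
From Jan 3, 1976 to Mar 21, 1976: 28 + 29 + 21 = 78 days (rest of Jan, Feb, Mar).
78 ÷ 7 = 11 full weeks with remainder 1, so 11 more Saturdays after the first → 12.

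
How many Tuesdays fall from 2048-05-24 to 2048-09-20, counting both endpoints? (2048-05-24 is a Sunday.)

17

2048-05-24 is a Sunday; the first Tuesday on or after it is 2048-05-26 (2 days later).
From 2048-05-26 to 2048-09-20: 5 + 30 + 31 + 31 + 20 = 117 days (rest of May, June, July, August, September).
117 ÷ 7 = 16 full weeks with remainder 5, so 16 more Tuesdays after the first → 17.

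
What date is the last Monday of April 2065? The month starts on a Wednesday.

27 April 2065

April 2065 begins on a Wednesday, so the first Monday is April 6 (5 days later).
April 2065 has 30 days. Adding weeks: 6, 13, 20, 27 — the last one ≤ 30 is the 27th.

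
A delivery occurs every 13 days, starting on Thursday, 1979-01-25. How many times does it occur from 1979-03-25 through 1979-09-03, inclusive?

Occurrences land 13·i days after 1979-01-25 for i = 0, 1, 2, …
1979-03-25 is 59 days after the start; 59 ÷ 13 = 4 remainder 7; since the remainder is 7, round up to i = 5. First occurrence in the window: #6 on 1979-03-31 (5×13 = 65 days in).
1979-09-03 is 221 days after the start; 221 ÷ 13 = 17 remainder 0. Last occurrence in the window: #18 on 1979-09-03.
Occurrences #6 through #18: 13 in total.

13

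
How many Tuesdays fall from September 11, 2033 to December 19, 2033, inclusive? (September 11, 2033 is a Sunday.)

14

September 11, 2033 is a Sunday; the first Tuesday on or after it is September 13, 2033 (2 days later).
From September 13, 2033 to December 19, 2033: 17 + 31 + 30 + 19 = 97 days (rest of September, October, November, December).
97 ÷ 7 = 13 full weeks with remainder 6, so 13 more Tuesdays after the first → 14.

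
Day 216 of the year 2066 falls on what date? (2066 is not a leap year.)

Aug 4, 2066

Jan has 31 days (216 − 31 = 185 remain).
Feb has 28 days (185 − 28 = 157 remain).
Mar has 31 days (157 − 31 = 126 remain).
Apr has 30 days (126 − 30 = 96 remain).
May has 31 days (96 − 31 = 65 remain).
Jun has 30 days (65 − 30 = 35 remain).
Jul has 31 days (35 − 31 = 4 remain).
4 into Aug → Aug 4.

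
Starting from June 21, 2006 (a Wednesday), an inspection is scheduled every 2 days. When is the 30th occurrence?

August 18, 2006

The 30th occurrence is 29 intervals after the first: 29 × 2 = 58 days after June 21, 2006.
June has 30 days — 9 days to the end of June leaves 49.
July has 31 days (18 left).
18 days into August → August 18, 2006.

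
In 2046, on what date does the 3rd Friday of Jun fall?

Jun 15, 2046

The first Friday of Jun 2046 is Jun 1.
The 3rd Friday is 2 weeks later: 1 + 14 = 15.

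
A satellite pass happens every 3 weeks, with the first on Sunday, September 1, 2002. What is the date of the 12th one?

The 12th occurrence is 11 intervals after the first: 11 × 21 = 231 days after September 1, 2002.
September has 30 days — 29 days to the end of September leaves 202.
October has 31 days (171 left).
November has 30 days (141 left).
December has 31 days (110 left).
January has 31 days (79 left).
February has 28 days (51 left).
March has 31 days (20 left).
20 days into April → April 20, 2003.

April 20, 2003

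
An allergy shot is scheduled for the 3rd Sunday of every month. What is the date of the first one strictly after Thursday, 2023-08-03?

2023-08-20

August 2023 starts on a Tuesday; its first Sunday is the 6th, so the 3rd Sunday is the 20th — 2023-08-20.
2023-08-20 is after 2023-08-03, so that is the next one.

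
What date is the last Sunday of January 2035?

January 2035 begins on a Monday, so the first Sunday is January 7 (6 days later).
January 2035 has 31 days. Adding weeks: 7, 14, 21, 28 — the last one ≤ 31 is the 28th.

2035-01-28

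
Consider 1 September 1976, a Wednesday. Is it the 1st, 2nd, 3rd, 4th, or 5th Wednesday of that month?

1st

Day 1 falls in week ⌈1/7⌉ of the month.
Days 1–7 hold the 1st Wednesday, 8–14 the 2nd, 15–21 the 3rd, 22–28 the 4th, 29–31 the 5th.
1 is in the range for the 1st.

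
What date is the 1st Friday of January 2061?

2061-01-07

The first Friday of January 2061 is January 7.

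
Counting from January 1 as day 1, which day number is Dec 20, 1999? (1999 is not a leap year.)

354

Days in months before Dec: 31 + 28 + 31 + 30 + 31 + 30 + 31 + 31 + 30 + 31 + 30 = 334.
Plus 20 days into Dec → day 354.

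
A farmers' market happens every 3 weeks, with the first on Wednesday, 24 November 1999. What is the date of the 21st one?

17 January 2001

The 21st occurrence is 20 intervals after the first: 20 × 21 = 420 days after 24 November 1999.
November has 30 days — 6 days to the end of November leaves 414.
From end of November to end of 1999 is 31 days (383 left).
2000 has 366 days (17 left).
17 days into January → 17 January 2001.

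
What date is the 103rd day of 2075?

Jan has 31 days (103 − 31 = 72 remain).
Feb has 28 days (72 − 28 = 44 remain).
Mar has 31 days (44 − 31 = 13 remain).
13 into Apr → Apr 13.

Apr 13, 2075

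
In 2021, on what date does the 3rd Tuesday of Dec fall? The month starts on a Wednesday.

Dec 21, 2021

Dec 2021 begins on a Wednesday, so the first Tuesday is Dec 7 (6 days later).
The 3rd Tuesday is 2 weeks later: 7 + 14 = 21.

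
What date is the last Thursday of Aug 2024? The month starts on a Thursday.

Aug 29, 2024

Aug 2024 begins on a Thursday, so the first Thursday is Aug 1.
Aug 2024 has 31 days. Adding weeks: 1, 8, 15, 22, 29 — the last one ≤ 31 is the 29th.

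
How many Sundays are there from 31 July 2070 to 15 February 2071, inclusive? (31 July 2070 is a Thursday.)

29

31 July 2070 is a Thursday; the first Sunday on or after it is 3 August 2070 (3 days later).
From 3 August 2070 to 15 February 2071: 28 + 30 + 31 + 30 + 31 + 31 + 15 = 196 days (rest of August, September, October, November, December, January, February).
196 ÷ 7 = 28 full weeks with remainder 0, so 28 more Sundays after the first → 29.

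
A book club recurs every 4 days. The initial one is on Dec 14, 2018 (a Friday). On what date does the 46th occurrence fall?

The 46th occurrence is 45 intervals after the first: 45 × 4 = 180 days after Dec 14, 2018.
Dec has 31 days — 17 days to the end of Dec leaves 163.
Jan has 31 days (132 left).
Feb has 28 days (104 left).
Mar has 31 days (73 left).
Apr has 30 days (43 left).
May has 31 days (12 left).
12 days into Jun → Jun 12, 2019.

Jun 12, 2019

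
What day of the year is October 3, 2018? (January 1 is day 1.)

Days in months before October: 31 + 28 + 31 + 30 + 31 + 30 + 31 + 31 + 30 = 273.
Plus 3 days into October → day 276.

276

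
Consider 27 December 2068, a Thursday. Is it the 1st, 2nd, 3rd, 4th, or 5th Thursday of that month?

Day 27 falls in week ⌈27/7⌉ of the month.
Days 1–7 hold the 1st Thursday, 8–14 the 2nd, 15–21 the 3rd, 22–28 the 4th, 29–31 the 5th.
27 is in the range for the 4th.

4th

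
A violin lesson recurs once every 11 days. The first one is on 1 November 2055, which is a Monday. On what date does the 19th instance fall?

The 19th occurrence is 18 intervals after the first: 18 × 11 = 198 days after 1 November 2055.
November has 30 days — 29 days to the end of November leaves 169.
December has 31 days (138 left).
January has 31 days (107 left).
February has 29 days (78 left).
March has 31 days (47 left).
April has 30 days (17 left).
17 days into May → 17 May 2056.

17 May 2056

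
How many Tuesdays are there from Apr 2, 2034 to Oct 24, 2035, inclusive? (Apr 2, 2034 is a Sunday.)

82

Apr 2, 2034 is a Sunday; the first Tuesday on or after it is Apr 4, 2034 (2 days later).
From Apr 4, 2034 to Oct 24, 2035: 271 + 297 = 568 days (rest of 2034, to Oct 24, 2035 in 2035).
568 ÷ 7 = 81 full weeks with remainder 1, so 81 more Tuesdays after the first → 82.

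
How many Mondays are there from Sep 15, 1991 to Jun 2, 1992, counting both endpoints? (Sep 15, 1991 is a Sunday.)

Sep 15, 1991 is a Sunday; the first Monday on or after it is Sep 16, 1991 (1 day later).
From Sep 16, 1991 to Jun 2, 1992: 14 + 31 + 30 + 31 + 31 + 29 + 31 + 30 + 31 + 2 = 260 days (rest of Sep, Oct, Nov, Dec, Jan, Feb, Mar, Apr, May, Jun).
260 ÷ 7 = 37 full weeks with remainder 1, so 37 more Mondays after the first → 38.

38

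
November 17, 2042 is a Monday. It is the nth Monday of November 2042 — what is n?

Day 17 falls in week ⌈17/7⌉ of the month.
Days 1–7 hold the 1st Monday, 8–14 the 2nd, 15–21 the 3rd, 22–28 the 4th, 29–31 the 5th.
17 is in the range for the 3rd.

3rd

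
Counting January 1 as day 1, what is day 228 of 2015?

January has 31 days (228 − 31 = 197 remain).
February has 28 days (197 − 28 = 169 remain).
March has 31 days (169 − 31 = 138 remain).
April has 30 days (138 − 30 = 108 remain).
May has 31 days (108 − 31 = 77 remain).
June has 30 days (77 − 30 = 47 remain).
July has 31 days (47 − 31 = 16 remain).
16 into August → August 16.

2015-08-16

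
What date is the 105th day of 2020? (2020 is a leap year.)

January has 31 days (105 − 31 = 74 remain).
February has 29 days (74 − 29 = 45 remain).
March has 31 days (45 − 31 = 14 remain).
14 into April → April 14.

2020-04-14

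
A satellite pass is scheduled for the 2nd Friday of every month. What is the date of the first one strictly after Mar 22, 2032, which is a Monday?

Mar 2032 starts on a Monday; its first Friday is the 5th, so the 2nd Friday is the 12th — Mar 12, 2032.
That is not after Mar 22, 2032, so look at Apr 2032.
Apr 2032 starts on a Thursday; its first Friday is the 2nd, so the 2nd Friday is the 9th — Apr 9, 2032.

Apr 9, 2032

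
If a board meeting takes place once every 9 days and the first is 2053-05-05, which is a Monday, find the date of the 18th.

The 18th occurrence is 17 intervals after the first: 17 × 9 = 153 days after 2053-05-05.
May has 31 days — 26 days to the end of May leaves 127.
June has 30 days (97 left).
July has 31 days (66 left).
August has 31 days (35 left).
September has 30 days (5 left).
5 days into October → 2053-10-05.

2053-10-05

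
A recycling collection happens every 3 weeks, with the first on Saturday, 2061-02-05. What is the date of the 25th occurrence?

The 25th occurrence is 24 intervals after the first: 24 × 21 = 504 days after 2061-02-05.
February has 28 days — 23 days to the end of February leaves 481.
From end of February to end of 2061 is 306 days (175 left).
January has 31 days (144 left).
February has 28 days (116 left).
March has 31 days (85 left).
April has 30 days (55 left).
May has 31 days (24 left).
24 days into June → 2062-06-24.

2062-06-24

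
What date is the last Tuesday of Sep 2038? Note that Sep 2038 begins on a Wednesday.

Sep 2038 begins on a Wednesday, so the first Tuesday is Sep 7 (6 days later).
Sep 2038 has 30 days. Adding weeks: 7, 14, 21, 28 — the last one ≤ 30 is the 28th.

Sep 28, 2038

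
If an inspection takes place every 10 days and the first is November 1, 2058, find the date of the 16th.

March 31, 2059

The 16th occurrence is 15 intervals after the first: 15 × 10 = 150 days after November 1, 2058.
November has 30 days — 29 days to the end of November leaves 121.
December has 31 days (90 left).
January has 31 days (59 left).
February has 28 days (31 left).
31 days into March → March 31, 2059.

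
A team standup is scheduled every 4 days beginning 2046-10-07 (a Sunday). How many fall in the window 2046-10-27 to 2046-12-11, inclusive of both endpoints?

12

Occurrences land 4·i days after 2046-10-07 for i = 0, 1, 2, …
2046-10-27 is 20 days after the start; 20 ÷ 4 = 5 remainder 0. First occurrence in the window: #6 on 2046-10-27 (5×4 = 20 days in).
2046-12-11 is 65 days after the start; 65 ÷ 4 = 16 remainder 1. Last occurrence in the window: #17 on 2046-12-10.
Occurrences #6 through #17: 12 in total.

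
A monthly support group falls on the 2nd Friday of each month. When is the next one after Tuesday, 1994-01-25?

1994-02-11

January 1994 starts on a Saturday; its first Friday is the 7th, so the 2nd Friday is the 14th — 1994-01-14.
That is not after 1994-01-25, so look at February 1994.
February 1994 starts on a Tuesday; its first Friday is the 4th, so the 2nd Friday is the 11th — 1994-02-11.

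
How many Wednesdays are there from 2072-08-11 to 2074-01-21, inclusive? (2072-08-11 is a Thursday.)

75

2072-08-11 is a Thursday; the first Wednesday on or after it is 2072-08-17 (6 days later).
From 2072-08-17 to 2074-01-21: 136 + 365 + 21 = 522 days (rest of 2072, 2073, to 2074-01-21 in 2074).
522 ÷ 7 = 74 full weeks with remainder 4, so 74 more Wednesdays after the first → 75.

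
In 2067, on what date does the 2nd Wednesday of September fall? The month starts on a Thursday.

2067-09-14

September 2067 begins on a Thursday, so the first Wednesday is September 7 (6 days later).
The 2nd Wednesday is 1 weeks later: 7 + 7 = 14.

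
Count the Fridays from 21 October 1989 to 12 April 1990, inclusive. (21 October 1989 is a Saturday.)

21 October 1989 is a Saturday; the first Friday on or after it is 27 October 1989 (6 days later).
From 27 October 1989 to 12 April 1990: 4 + 30 + 31 + 31 + 28 + 31 + 12 = 167 days (rest of October, November, December, January, February, March, April).
167 ÷ 7 = 23 full weeks with remainder 6, so 23 more Fridays after the first → 24.

24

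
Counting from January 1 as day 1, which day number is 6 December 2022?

340

Days in months before December: 31 + 28 + 31 + 30 + 31 + 30 + 31 + 31 + 30 + 31 + 30 = 334.
Plus 6 days into December → day 340.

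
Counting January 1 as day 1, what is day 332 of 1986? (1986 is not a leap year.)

January has 31 days (332 − 31 = 301 remain).
February has 28 days (301 − 28 = 273 remain).
March has 31 days (273 − 31 = 242 remain).
April has 30 days (242 − 30 = 212 remain).
May has 31 days (212 − 31 = 181 remain).
June has 30 days (181 − 30 = 151 remain).
July has 31 days (151 − 31 = 120 remain).
August has 31 days (120 − 31 = 89 remain).
September has 30 days (89 − 30 = 59 remain).
October has 31 days (59 − 31 = 28 remain).
28 into November → November 28.

November 28, 1986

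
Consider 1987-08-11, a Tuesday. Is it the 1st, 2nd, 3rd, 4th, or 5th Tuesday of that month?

Day 11 falls in week ⌈11/7⌉ of the month.
Days 1–7 hold the 1st Tuesday, 8–14 the 2nd, 15–21 the 3rd, 22–28 the 4th, 29–31 the 5th.
11 is in the range for the 2nd.

2nd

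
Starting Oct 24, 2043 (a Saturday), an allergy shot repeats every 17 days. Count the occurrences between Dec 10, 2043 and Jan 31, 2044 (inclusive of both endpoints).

3

Occurrences land 17·i days after Oct 24, 2043 for i = 0, 1, 2, …
Dec 10, 2043 is 47 days after the start; 47 ÷ 17 = 2 remainder 13; since the remainder is 13, round up to i = 3. First occurrence in the window: #4 on Dec 14, 2043 (3×17 = 51 days in).
Jan 31, 2044 is 99 days after the start; 99 ÷ 17 = 5 remainder 14. Last occurrence in the window: #6 on Jan 17, 2044.
Occurrences #4 through #6: 3 in total.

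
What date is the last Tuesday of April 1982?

April 1982 begins on a Thursday, so the first Tuesday is April 6 (5 days later).
April 1982 has 30 days. Adding weeks: 6, 13, 20, 27 — the last one ≤ 30 is the 27th.

April 27, 1982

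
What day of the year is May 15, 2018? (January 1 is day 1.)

Days in months before May: 31 + 28 + 31 + 30 = 120.
Plus 15 days into May → day 135.

135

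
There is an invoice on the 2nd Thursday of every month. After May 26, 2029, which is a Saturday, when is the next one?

June 14, 2029

May 2029 starts on a Tuesday; its first Thursday is the 3rd, so the 2nd Thursday is the 10th — May 10, 2029.
That is not after May 26, 2029, so look at June 2029.
June 2029 starts on a Friday; its first Thursday is the 7th, so the 2nd Thursday is the 14th — June 14, 2029.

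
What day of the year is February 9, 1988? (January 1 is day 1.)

Days in months before February: 31 = 31.
Plus 9 days into February → day 40.

40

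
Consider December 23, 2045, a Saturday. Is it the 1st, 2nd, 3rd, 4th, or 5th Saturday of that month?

4th

Day 23 falls in week ⌈23/7⌉ of the month.
Days 1–7 hold the 1st Saturday, 8–14 the 2nd, 15–21 the 3rd, 22–28 the 4th, 29–31 the 5th.
23 is in the range for the 4th.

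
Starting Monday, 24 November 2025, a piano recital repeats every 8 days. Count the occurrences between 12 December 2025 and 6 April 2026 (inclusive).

14

Occurrences land 8·i days after 24 November 2025 for i = 0, 1, 2, …
12 December 2025 is 18 days after the start; 18 ÷ 8 = 2 remainder 2; since the remainder is 2, round up to i = 3. First occurrence in the window: #4 on 18 December 2025 (3×8 = 24 days in).
6 April 2026 is 133 days after the start; 133 ÷ 8 = 16 remainder 5. Last occurrence in the window: #17 on 1 April 2026.
Occurrences #4 through #17: 14 in total.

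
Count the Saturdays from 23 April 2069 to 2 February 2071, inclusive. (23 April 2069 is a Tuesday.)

93

23 April 2069 is a Tuesday; the first Saturday on or after it is 27 April 2069 (4 days later).
From 27 April 2069 to 2 February 2071: 248 + 365 + 33 = 646 days (rest of 2069, 2070, to 2 February 2071 in 2071).
646 ÷ 7 = 92 full weeks with remainder 2, so 92 more Saturdays after the first → 93.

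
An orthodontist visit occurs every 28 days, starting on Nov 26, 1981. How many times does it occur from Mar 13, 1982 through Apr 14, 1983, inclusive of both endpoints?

15

Occurrences land 28·i days after Nov 26, 1981 for i = 0, 1, 2, …
Mar 13, 1982 is 107 days after the start; 107 ÷ 28 = 3 remainder 23; since the remainder is 23, round up to i = 4. First occurrence in the window: #5 on Mar 18, 1982 (4×28 = 112 days in).
Apr 14, 1983 is 504 days after the start; 504 ÷ 28 = 18 remainder 0. Last occurrence in the window: #19 on Apr 14, 1983.
Occurrences #5 through #19: 15 in total.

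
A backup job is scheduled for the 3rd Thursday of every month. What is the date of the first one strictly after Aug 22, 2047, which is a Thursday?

Sep 19, 2047

Aug 2047 starts on a Thursday; its first Thursday is the 1st, so the 3rd Thursday is the 15th — Aug 15, 2047.
That is not after Aug 22, 2047, so look at Sep 2047.
Sep 2047 starts on a Sunday; its first Thursday is the 5th, so the 3rd Thursday is the 19th — Sep 19, 2047.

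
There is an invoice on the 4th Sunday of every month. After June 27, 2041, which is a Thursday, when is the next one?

June 2041 starts on a Saturday; its first Sunday is the 2nd, so the 4th Sunday is the 23rd — June 23, 2041.
That is not after June 27, 2041, so look at July 2041.
July 2041 starts on a Monday; its first Sunday is the 7th, so the 4th Sunday is the 28th — July 28, 2041.

July 28, 2041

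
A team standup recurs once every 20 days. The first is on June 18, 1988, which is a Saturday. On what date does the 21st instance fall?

July 23, 1989

The 21st occurrence is 20 intervals after the first: 20 × 20 = 400 days after June 18, 1988.
June has 30 days — 12 days to the end of June leaves 388.
July has 31 days (357 left).
August has 31 days (326 left).
September has 30 days (296 left).
October has 31 days (265 left).
November has 30 days (235 left).
December has 31 days (204 left).
January has 31 days (173 left).
February has 28 days (145 left).
March has 31 days (114 left).
April has 30 days (84 left).
May has 31 days (53 left).
June has 30 days (23 left).
23 days into July → July 23, 1989.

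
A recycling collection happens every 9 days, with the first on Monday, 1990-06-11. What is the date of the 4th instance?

1990-07-08

The 4th occurrence is 3 intervals after the first: 3 × 9 = 27 days after 1990-06-11.
June has 30 days — 19 days to the end of June leaves 8.
8 days into July → 1990-07-08.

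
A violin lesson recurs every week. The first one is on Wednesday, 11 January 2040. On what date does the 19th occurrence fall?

16 May 2040

The 19th occurrence is 18 intervals after the first: 18 × 7 = 126 days after 11 January 2040.
January has 31 days — 20 days to the end of January leaves 106.
February has 29 days (77 left).
March has 31 days (46 left).
April has 30 days (16 left).
16 days into May → 16 May 2040.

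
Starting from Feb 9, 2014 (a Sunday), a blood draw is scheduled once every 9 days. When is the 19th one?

The 19th occurrence is 18 intervals after the first: 18 × 9 = 162 days after Feb 9, 2014.
Feb has 28 days — 19 days to the end of Feb leaves 143.
Mar has 31 days (112 left).
Apr has 30 days (82 left).
May has 31 days (51 left).
Jun has 30 days (21 left).
21 days into Jul → Jul 21, 2014.

Jul 21, 2014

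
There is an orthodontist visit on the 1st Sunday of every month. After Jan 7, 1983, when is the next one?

Feb 6, 1983

Jan 1983 starts on a Saturday, so its 1st Sunday is Jan 2, 1983 (1 day in).
That is not after Jan 7, 1983, so look at Feb 1983.
Feb 1983 starts on a Tuesday, so its 1st Sunday is Feb 6, 1983 (5 days in).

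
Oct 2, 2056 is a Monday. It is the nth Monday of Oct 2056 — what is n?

1st

Day 2 falls in week ⌈2/7⌉ of the month.
Days 1–7 hold the 1st Monday, 8–14 the 2nd, 15–21 the 3rd, 22–28 the 4th, 29–31 the 5th.
2 is in the range for the 1st.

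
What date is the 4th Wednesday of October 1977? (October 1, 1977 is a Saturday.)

October 1977 begins on a Saturday, so the first Wednesday is October 5 (4 days later).
The 4th Wednesday is 3 weeks later: 5 + 21 = 26.

October 26, 1977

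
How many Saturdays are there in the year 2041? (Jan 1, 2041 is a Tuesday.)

Jan 1, 2041 is a Tuesday; the first Saturday on or after it is Jan 5, 2041 (4 days later).
From Jan 5, 2041 to Dec 31, 2041: 26 + 28 + 31 + 30 + 31 + 30 + 31 + 31 + 30 + 31 + 30 + 31 = 360 days (rest of Jan, Feb, Mar, Apr, May, Jun, Jul, Aug, Sep, Oct, Nov, Dec).
360 ÷ 7 = 51 full weeks with remainder 3, so 51 more Saturdays after the first → 52.

52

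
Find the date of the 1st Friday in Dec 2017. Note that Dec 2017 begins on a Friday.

Dec 1, 2017

Dec 2017 begins on a Friday, so the first Friday is Dec 1.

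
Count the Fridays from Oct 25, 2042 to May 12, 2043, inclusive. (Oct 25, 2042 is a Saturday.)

Oct 25, 2042 is a Saturday; the first Friday on or after it is Oct 31, 2042 (6 days later).
From Oct 31, 2042 to May 12, 2043: 0 + 30 + 31 + 31 + 28 + 31 + 30 + 12 = 193 days (rest of Oct, Nov, Dec, Jan, Feb, Mar, Apr, May).
193 ÷ 7 = 27 full weeks with remainder 4, so 27 more Fridays after the first → 28.

28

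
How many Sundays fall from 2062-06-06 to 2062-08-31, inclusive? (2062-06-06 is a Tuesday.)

2062-06-06 is a Tuesday; the first Sunday on or after it is 2062-06-11 (5 days later).
From 2062-06-11 to 2062-08-31: 19 + 31 + 31 = 81 days (rest of June, July, August).
81 ÷ 7 = 11 full weeks with remainder 4, so 11 more Sundays after the first → 12.

12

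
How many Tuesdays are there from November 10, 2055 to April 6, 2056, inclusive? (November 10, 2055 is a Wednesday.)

November 10, 2055 is a Wednesday; the first Tuesday on or after it is November 16, 2055 (6 days later).
From November 16, 2055 to April 6, 2056: 14 + 31 + 31 + 29 + 31 + 6 = 142 days (rest of November, December, January, February, March, April).
142 ÷ 7 = 20 full weeks with remainder 2, so 20 more Tuesdays after the first → 21.

21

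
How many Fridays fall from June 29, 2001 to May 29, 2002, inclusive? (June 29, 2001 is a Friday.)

June 29, 2001 is a Friday; the first Friday on or after it is June 29, 2001.
From June 29, 2001 to May 29, 2002: 185 + 149 = 334 days (rest of 2001, to May 29, 2002 in 2002).
334 ÷ 7 = 47 full weeks with remainder 5, so 47 more Fridays after the first → 48.

48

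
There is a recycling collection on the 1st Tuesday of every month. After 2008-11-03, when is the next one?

2008-11-04

November 2008 starts on a Saturday, so its 1st Tuesday is 2008-11-04 (3 days in).
2008-11-04 is after 2008-11-03, so that is the next one.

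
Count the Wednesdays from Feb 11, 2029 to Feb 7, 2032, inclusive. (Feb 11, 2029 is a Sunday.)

Feb 11, 2029 is a Sunday; the first Wednesday on or after it is Feb 14, 2029 (3 days later).
From Feb 14, 2029 to Feb 7, 2032: 320 + 365 + 365 + 38 = 1088 days (rest of 2029, 2030, 2031, to Feb 7, 2032 in 2032).
1088 ÷ 7 = 155 full weeks with remainder 3, so 155 more Wednesdays after the first → 156.

156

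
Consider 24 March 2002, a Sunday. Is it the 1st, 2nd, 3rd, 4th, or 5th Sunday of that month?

4th

Day 24 falls in week ⌈24/7⌉ of the month.
Days 1–7 hold the 1st Sunday, 8–14 the 2nd, 15–21 the 3rd, 22–28 the 4th, 29–31 the 5th.
24 is in the range for the 4th.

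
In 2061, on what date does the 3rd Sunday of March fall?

20 March 2061

March 2061 begins on a Tuesday, so the first Sunday is March 6 (5 days later).
The 3rd Sunday is 2 weeks later: 6 + 14 = 20.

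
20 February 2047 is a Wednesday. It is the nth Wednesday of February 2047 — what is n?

3rd

Day 20 falls in week ⌈20/7⌉ of the month.
Days 1–7 hold the 1st Wednesday, 8–14 the 2nd, 15–21 the 3rd, 22–28 the 4th, 29–31 the 5th.
20 is in the range for the 3rd.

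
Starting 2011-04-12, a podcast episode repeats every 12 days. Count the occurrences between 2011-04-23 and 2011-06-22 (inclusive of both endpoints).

5

Occurrences land 12·i days after 2011-04-12 for i = 0, 1, 2, …
2011-04-23 is 11 days after the start; 11 ÷ 12 = 0 remainder 11; since the remainder is 11, round up to i = 1. First occurrence in the window: #2 on 2011-04-24 (1×12 = 12 days in).
2011-06-22 is 71 days after the start; 71 ÷ 12 = 5 remainder 11. Last occurrence in the window: #6 on 2011-06-11.
Occurrences #2 through #6: 5 in total.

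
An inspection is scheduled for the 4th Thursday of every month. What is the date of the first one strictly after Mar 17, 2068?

Mar 2068 starts on a Thursday; its first Thursday is the 1st, so the 4th Thursday is the 22nd — Mar 22, 2068.
Mar 22, 2068 is after Mar 17, 2068, so that is the next one.

Mar 22, 2068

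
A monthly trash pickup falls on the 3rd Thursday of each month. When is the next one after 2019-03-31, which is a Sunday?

2019-04-18

March 2019 starts on a Friday; its first Thursday is the 7th, so the 3rd Thursday is the 21st — 2019-03-21.
That is not after 2019-03-31, so look at April 2019.
April 2019 starts on a Monday; its first Thursday is the 4th, so the 3rd Thursday is the 18th — 2019-04-18.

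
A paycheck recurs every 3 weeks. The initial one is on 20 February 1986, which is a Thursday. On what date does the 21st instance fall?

The 21st occurrence is 20 intervals after the first: 20 × 21 = 420 days after 20 February 1986.
February has 28 days — 8 days to the end of February leaves 412.
From end of February to end of 1986 is 306 days (106 left).
January has 31 days (75 left).
February has 28 days (47 left).
March has 31 days (16 left).
16 days into April → 16 April 1987.

16 April 1987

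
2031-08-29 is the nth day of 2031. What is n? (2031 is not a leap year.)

241

Days in months before August: 31 + 28 + 31 + 30 + 31 + 30 + 31 = 212.
Plus 29 days into August → day 241.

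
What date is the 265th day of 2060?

21 September 2060

January has 31 days (265 − 31 = 234 remain).
February has 29 days (234 − 29 = 205 remain).
March has 31 days (205 − 31 = 174 remain).
April has 30 days (174 − 30 = 144 remain).
May has 31 days (144 − 31 = 113 remain).
June has 30 days (113 − 30 = 83 remain).
July has 31 days (83 − 31 = 52 remain).
August has 31 days (52 − 31 = 21 remain).
21 into September → September 21.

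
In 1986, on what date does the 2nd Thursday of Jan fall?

Jan 9, 1986

Jan 1986 begins on a Wednesday, so the first Thursday is Jan 2 (1 day later).
The 2nd Thursday is 1 weeks later: 2 + 7 = 9.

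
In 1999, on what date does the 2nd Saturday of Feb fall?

Feb 13, 1999

The first Saturday of Feb 1999 is Feb 6.
The 2nd Saturday is 1 weeks later: 6 + 7 = 13.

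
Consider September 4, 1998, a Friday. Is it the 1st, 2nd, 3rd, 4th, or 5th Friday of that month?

1st

Day 4 falls in week ⌈4/7⌉ of the month.
Days 1–7 hold the 1st Friday, 8–14 the 2nd, 15–21 the 3rd, 22–28 the 4th, 29–31 the 5th.
4 is in the range for the 1st.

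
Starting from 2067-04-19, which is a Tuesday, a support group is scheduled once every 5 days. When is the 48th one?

2067-12-10

The 48th occurrence is 47 intervals after the first: 47 × 5 = 235 days after 2067-04-19.
April has 30 days — 11 days to the end of April leaves 224.
May has 31 days (193 left).
June has 30 days (163 left).
July has 31 days (132 left).
August has 31 days (101 left).
September has 30 days (71 left).
October has 31 days (40 left).
November has 30 days (10 left).
10 days into December → 2067-12-10.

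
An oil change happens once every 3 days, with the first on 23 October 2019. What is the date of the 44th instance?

29 February 2020

The 44th occurrence is 43 intervals after the first: 43 × 3 = 129 days after 23 October 2019.
October has 31 days — 8 days to the end of October leaves 121.
November has 30 days (91 left).
December has 31 days (60 left).
January has 31 days (29 left).
29 days into February → 29 February 2020.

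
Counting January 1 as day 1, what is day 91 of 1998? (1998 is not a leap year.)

Jan has 31 days (91 − 31 = 60 remain).
Feb has 28 days (60 − 28 = 32 remain).
Mar has 31 days (32 − 31 = 1 remain).
1 into Apr → Apr 1.

Apr 1, 1998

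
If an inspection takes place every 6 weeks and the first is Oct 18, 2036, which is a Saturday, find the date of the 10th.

The 10th occurrence is 9 intervals after the first: 9 × 42 = 378 days after Oct 18, 2036.
Oct has 31 days — 13 days to the end of Oct leaves 365.
Nov has 30 days (335 left).
Dec has 31 days (304 left).
Jan has 31 days (273 left).
Feb has 28 days (245 left).
Mar has 31 days (214 left).
Apr has 30 days (184 left).
May has 31 days (153 left).
Jun has 30 days (123 left).
Jul has 31 days (92 left).
Aug has 31 days (61 left).
Sep has 30 days (31 left).
31 days into Oct → Oct 31, 2037.

Oct 31, 2037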